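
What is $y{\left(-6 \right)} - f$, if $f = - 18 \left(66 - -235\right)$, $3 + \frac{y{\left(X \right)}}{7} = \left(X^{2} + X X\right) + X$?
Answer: $5859$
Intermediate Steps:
$y{\left(X \right)} = -21 + 7 X + 14 X^{2}$ ($y{\left(X \right)} = -21 + 7 \left(\left(X^{2} + X X\right) + X\right) = -21 + 7 \left(\left(X^{2} + X^{2}\right) + X\right) = -21 + 7 \left(2 X^{2} + X\right) = -21 + 7 \left(X + 2 X^{2}\right) = -21 + \left(7 X + 14 X^{2}\right) = -21 + 7 X + 14 X^{2}$)
$f = -5418$ ($f = - 18 \left(66 + 235\right) = \left(-18\right) 301 = -5418$)
$y{\left(-6 \right)} - f = \left(-21 + 7 \left(-6\right) + 14 \left(-6\right)^{2}\right) - -5418 = \left(-21 - 42 + 14 \cdot 36\right) + 5418 = \left(-21 - 42 + 504\right) + 5418 = 441 + 5418 = 5859$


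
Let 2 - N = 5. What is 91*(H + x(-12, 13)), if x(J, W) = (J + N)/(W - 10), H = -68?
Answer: -6643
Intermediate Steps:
N = -3 (N = 2 - 1*5 = 2 - 5 = -3)
x(J, W) = (-3 + J)/(-10 + W) (x(J, W) = (J - 3)/(W - 10) = (-3 + J)/(-10 + W))
91*(H + x(-12, 13)) = 91*(-68 + (-3 - 12)/(-10 + 13)) = 91*(-68 - 15/3) = 91*(-68 + (⅓)*(-15)) = 91*(-68 - 5) = 91*(-73) = -6643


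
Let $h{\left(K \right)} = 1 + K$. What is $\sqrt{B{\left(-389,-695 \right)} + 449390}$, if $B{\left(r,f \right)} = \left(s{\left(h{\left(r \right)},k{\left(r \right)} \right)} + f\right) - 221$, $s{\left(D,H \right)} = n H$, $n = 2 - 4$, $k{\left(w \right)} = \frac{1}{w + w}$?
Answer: $\frac{3 \sqrt{7540392727}}{389} \approx 669.68$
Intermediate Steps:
$k{\left(w \right)} = \frac{1}{2 w}$
$n = -2$ ($n = 2 - 4 = -2$)
$s{\left(D,H \right)} = - 2 H$
$B{\left(r,f \right)} = -221 + f - \frac{1}{r}$ ($B{\left(r,f \right)} = \left(- 2 \frac{1}{2 r} + f\right) - 221 = \left(- \frac{1}{r} + f\right) - 221 = \left(f - \frac{1}{r}\right) - 221 = -221 + f - \frac{1}{r}$)
$\sqrt{B{\left(-389,-695 \right)} + 449390} = \sqrt{\left(-221 - 695 - \frac{1}{-389}\right) + 449390} = \sqrt{\left(-221 - 695 - - \frac{1}{389}\right) + 449390} = \sqrt{\left(-221 - 695 + \frac{1}{389}\right) + 449390} = \sqrt{- \frac{356323}{389} + 449390} = \sqrt{\frac{174456387}{389}} = \frac{3 \sqrt{7540392727}}{389}$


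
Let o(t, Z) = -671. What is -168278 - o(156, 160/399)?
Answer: -167607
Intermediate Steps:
-168278 - o(156, 160/399) = -168278 - 1*(-671) = -168278 + 671 = -167607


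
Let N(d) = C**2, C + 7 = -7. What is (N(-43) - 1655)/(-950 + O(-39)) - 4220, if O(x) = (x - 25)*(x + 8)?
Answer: -4364939/1034 ≈ -4221.4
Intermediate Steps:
O(x) = (-25 + x)*(8 + x)
C = -14 (C = -7 - 7 = -14)
N(d) = 196 (N(d) = (-14)**2 = 196)
(N(-43) - 1655)/(-950 + O(-39)) - 4220 = (196 - 1655)/(-950 + (-200 + (-39)**2 - 17*(-39))) - 4220 = -1459/(-950 + (-200 + 1521 + 663)) - 4220 = -1459/(-950 + 1984) - 4220 = -1459/1034 - 4220 = -4364939/1034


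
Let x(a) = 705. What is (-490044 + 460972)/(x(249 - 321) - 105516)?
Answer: 1264/4557 ≈ 0.27738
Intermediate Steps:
(-490044 + 460972)/(x(249 - 321) - 105516) = (-490044 + 460972)/(705 - 105516) = -29072/(-104811) = -29072*(-1/104811) = 1264/4557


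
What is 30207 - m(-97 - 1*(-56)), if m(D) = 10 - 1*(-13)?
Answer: 30184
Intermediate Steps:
m(D) = 23 (m(D) = 10 + 13 = 23)
30207 - m(-97 - 1*(-56)) = 30207 - 1*23 = 30207 - 23 = 30184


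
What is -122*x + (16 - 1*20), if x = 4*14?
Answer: -6836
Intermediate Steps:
x = 56
-122*x + (16 - 1*20) = -122*56 + (16 - 1*20) = -6832 + (16 - 20) = -6832 - 4 = -6836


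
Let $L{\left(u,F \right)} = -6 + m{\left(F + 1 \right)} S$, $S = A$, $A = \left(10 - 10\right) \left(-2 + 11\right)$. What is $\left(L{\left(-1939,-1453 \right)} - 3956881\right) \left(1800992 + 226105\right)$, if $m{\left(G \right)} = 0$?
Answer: $-8020993767039$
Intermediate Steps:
$A = 0$ ($A = 0 \cdot 9 = 0$)
$S = 0$
$L{\left(u,F \right)} = -6$ ($L{\left(u,F \right)} = -6 + 0 \cdot 0 = -6 + 0 = -6$)
$\left(L{\left(-1939,-1453 \right)} - 3956881\right) \left(1800992 + 226105\right) = \left(-6 - 3956881\right) \left(1800992 + 226105\right) = \left(-3956887\right) 2027097 = -8020993767039$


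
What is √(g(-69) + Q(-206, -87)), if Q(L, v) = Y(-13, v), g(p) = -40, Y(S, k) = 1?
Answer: I*√39 ≈ 6.245*I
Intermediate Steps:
Q(L, v) = 1
√(g(-69) + Q(-206, -87)) = √(-40 + 1) = √(-39) = I*√39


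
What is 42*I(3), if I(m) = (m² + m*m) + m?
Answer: 882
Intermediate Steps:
I(m) = m + 2*m² (I(m) = (m² + m²) + m = 2*m² + m = m + 2*m²)
42*I(3) = 42*(3*(1 + 2*3)) = 42*(3*(1 + 6)) = 42*(3*7) = 42*21 = 882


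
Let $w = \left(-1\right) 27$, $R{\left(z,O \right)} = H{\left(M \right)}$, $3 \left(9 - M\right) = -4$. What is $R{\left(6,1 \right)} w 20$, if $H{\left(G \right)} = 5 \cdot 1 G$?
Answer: $-27900$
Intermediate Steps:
$M = \frac{31}{3}$ ($M = 9 - - \frac{4}{3} = 9 + \frac{4}{3} = \frac{31}{3} \approx 10.333$)
$H{\left(G \right)} = 5 G$
$R{\left(z,O \right)} = \frac{155}{3}$ ($R{\left(z,O \right)} = 5 \cdot \frac{31}{3} = \frac{155}{3}$)
$w = -27$
$R{\left(6,1 \right)} w 20 = \frac{155}{3} \left(-27\right) 20 = \left(-1395\right) 20 = -27900$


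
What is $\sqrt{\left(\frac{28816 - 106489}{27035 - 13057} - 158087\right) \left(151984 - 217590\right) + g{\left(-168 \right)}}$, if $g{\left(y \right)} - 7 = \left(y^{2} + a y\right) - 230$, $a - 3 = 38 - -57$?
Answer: $\frac{\sqrt{506623752005603730}}{6989} \approx 1.0184 \cdot 10^{5}$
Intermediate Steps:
$a = 98$ ($a = 3 + \left(38 - -57\right) = 3 + \left(38 + 57\right) = 3 + 95 = 98$)
$g{\left(y \right)} = -223 + y^{2} + 98 y$ ($g{\left(y \right)} = 7 - \left(230 - y^{2} - 98 y\right) = 7 + \left(-230 + y^{2} + 98 y\right) = -223 + y^{2} + 98 y$)
$\sqrt{\left(\frac{28816 - 106489}{27035 - 13057} - 158087\right) \left(151984 - 217590\right) + g{\left(-168 \right)}} = \sqrt{\left(\frac{28816 - 106489}{27035 - 13057} - 158087\right) \left(151984 - 217590\right) + \left(-223 + \left(-168\right)^{2} + 98 \left(-168\right)\right)} = \sqrt{\left(- \frac{77673}{13978} - 158087\right) \left(-65606\right) - -11537} = \sqrt{\left(\left(-77673\right) \frac{1}{13978} - 158087\right) \left(-65606\right) + 11537} = \sqrt{\left(- \frac{77673}{13978} - 158087\right) \left(-65606\right) + 11537} = \sqrt{\left(- \frac{2209817759}{13978}\right) \left(-65606\right) + 11537} = \sqrt{\frac{72488651948477}{6989} + 11537} = \sqrt{\frac{72488732580570}{6989}} = \frac{\sqrt{506623752005603730}}{6989}$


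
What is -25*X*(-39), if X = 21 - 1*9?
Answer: 11700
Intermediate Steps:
X = 12 (X = 21 - 9 = 12)
-25*X*(-39) = -25*12*(-39) = -300*(-39) = 11700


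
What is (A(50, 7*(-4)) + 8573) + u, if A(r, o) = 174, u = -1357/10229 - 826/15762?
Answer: 705122290409/80614749 ≈ 8746.8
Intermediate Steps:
u = -14919094/80614749 (u = -1357*1/10229 - 826*1/15762 = -1357/10229 - 413/7881 = -14919094/80614749 ≈ -0.18507)
(A(50, 7*(-4)) + 8573) + u = (174 + 8573) - 14919094/80614749 = 8747 - 14919094/80614749 = 705122290409/80614749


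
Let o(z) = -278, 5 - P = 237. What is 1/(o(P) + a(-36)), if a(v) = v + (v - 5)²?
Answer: 1/1367 ≈ 0.00073153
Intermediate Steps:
P = -232 (P = 5 - 1*237 = 5 - 237 = -232)
a(v) = v + (-5 + v)²
1/(o(P) + a(-36)) = 1/(-278 + (-36 + (-5 - 36)²)) = 1/(-278 + (-36 + (-41)²)) = 1/(-278 + (-36 + 1681)) = 1/(-278 + 1645) = 1/1367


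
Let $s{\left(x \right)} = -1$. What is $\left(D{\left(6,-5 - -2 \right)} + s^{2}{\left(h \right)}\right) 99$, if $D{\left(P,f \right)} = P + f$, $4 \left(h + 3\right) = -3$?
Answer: $396$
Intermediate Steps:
$h = - \frac{15}{4}$ ($h = -3 + \frac{1}{4} \left(-3\right) = -3 - \frac{3}{4} = - \frac{15}{4} \approx -3.75$)
$\left(D{\left(6,-5 - -2 \right)} + s^{2}{\left(h \right)}\right) 99 = \left(\left(6 - 3\right) + \left(-1\right)^{2}\right) 99 = \left(\left(6 + \left(-5 + 2\right)\right) + 1\right) 99 = \left(\left(6 - 3\right) + 1\right) 99 = \left(3 + 1\right) 99 = 4 \cdot 99 = 396$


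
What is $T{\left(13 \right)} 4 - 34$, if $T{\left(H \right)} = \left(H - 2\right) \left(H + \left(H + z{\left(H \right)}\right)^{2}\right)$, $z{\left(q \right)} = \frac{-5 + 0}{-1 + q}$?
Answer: $\frac{270179}{36} \approx 7505.0$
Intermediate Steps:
$z{\left(q \right)} = - \frac{5}{-1 + q}$
$T{\left(H \right)} = \left(-2 + H\right) \left(H + \left(H - \frac{5}{-1 + H}\right)^{2}\right)$ ($T{\left(H \right)} = \left(H - 2\right) \left(H + \left(H - \frac{5}{-1 + H}\right)^{2}\right) = \left(-2 + H\right) \left(H + \left(H - \frac{5}{-1 + H}\right)^{2}\right)$)
$T{\left(13 \right)} 4 - 34 = \frac{-50 + 13^{5} - 9 \cdot 13^{3} - 3 \cdot 13^{4} + 3 \cdot 13 + 33 \cdot 13^{2}}{1 + 13^{2} - 26} \cdot 4 - 34 = \frac{-50 + 371293 - 19773 - 85683 + 39 + 33 \cdot 169}{1 + 169 - 26} \cdot 4 - 34 = \frac{-50 + 371293 - 19773 - 85683 + 39 + 5577}{144} \cdot 4 - 34 = \frac{1}{144} \cdot 271403 \cdot 4 - 34 = \frac{271403}{144} \cdot 4 - 34 = \frac{271403}{36} - 34 = \frac{270179}{36}$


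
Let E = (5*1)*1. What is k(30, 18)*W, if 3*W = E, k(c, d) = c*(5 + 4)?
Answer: 450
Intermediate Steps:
k(c, d) = 9*c (k(c, d) = c*9 = 9*c)
E = 5 (E = 5*1 = 5)
W = 5/3 (W = (⅓)*5 = 5/3 ≈ 1.6667)
k(30, 18)*W = (9*30)*(5/3) = 270*(5/3) = 450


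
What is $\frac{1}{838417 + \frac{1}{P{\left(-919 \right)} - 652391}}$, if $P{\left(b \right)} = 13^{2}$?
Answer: $\frac{652222}{546834012573} \approx 1.1927 \cdot 10^{-6}$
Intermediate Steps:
$P{\left(b \right)} = 169$
$\frac{1}{838417 + \frac{1}{P{\left(-919 \right)} - 652391}} = \frac{1}{838417 + \frac{1}{169 - 652391}} = \frac{1}{838417 + \frac{1}{-652222}} = \frac{1}{838417 - \frac{1}{652222}} = \frac{1}{\frac{546834012573}{652222}} = \frac{652222}{546834012573}$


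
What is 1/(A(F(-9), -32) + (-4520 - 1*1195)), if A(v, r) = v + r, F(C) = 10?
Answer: -1/5737 ≈ -0.00017431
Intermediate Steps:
A(v, r) = r + v
1/(A(F(-9), -32) + (-4520 - 1*1195)) = 1/((-32 + 10) + (-4520 - 1*1195)) = 1/(-22 + (-4520 - 1195)) = 1/(-22 - 5715) = 1/(-5737) = -1/5737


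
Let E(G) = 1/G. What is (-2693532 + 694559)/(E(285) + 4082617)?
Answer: -569707305/1163545846 ≈ -0.48963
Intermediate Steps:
(-2693532 + 694559)/(E(285) + 4082617) = (-2693532 + 694559)/(1/285 + 4082617) = -1998973/(1/285 + 4082617) = -1998973/1163545846/285 = -1998973*285/1163545846 = -569707305/1163545846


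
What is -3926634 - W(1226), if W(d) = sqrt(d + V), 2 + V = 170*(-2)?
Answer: -3926634 - 2*sqrt(221) ≈ -3.9267e+6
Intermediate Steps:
V = -342 (V = -2 + 170*(-2) = -2 - 340 = -342)
W(d) = sqrt(-342 + d) (W(d) = sqrt(d - 342) = sqrt(-342 + d))
-3926634 - W(1226) = -3926634 - sqrt(-342 + 1226) = -3926634 - sqrt(884) = -3926634 - 2*sqrt(221)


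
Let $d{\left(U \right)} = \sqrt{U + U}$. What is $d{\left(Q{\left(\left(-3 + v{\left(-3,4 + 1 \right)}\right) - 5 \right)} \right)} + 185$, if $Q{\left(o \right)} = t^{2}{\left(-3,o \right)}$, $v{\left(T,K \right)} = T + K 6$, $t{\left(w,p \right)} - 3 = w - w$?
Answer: $185 + 3 \sqrt{2} \approx 189.24$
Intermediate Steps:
$t{\left(w,p \right)} = 3$ ($t{\left(w,p \right)} = 3 + \left(w - w\right) = 3 + 0 = 3$)
$v{\left(T,K \right)} = T + 6 K$
$Q{\left(o \right)} = 9$ ($Q{\left(o \right)} = 3^{2} = 9$)
$d{\left(U \right)} = \sqrt{2} \sqrt{U}$ ($d{\left(U \right)} = \sqrt{2 U} = \sqrt{2} \sqrt{U}$)
$d{\left(Q{\left(\left(-3 + v{\left(-3,4 + 1 \right)}\right) - 5 \right)} \right)} + 185 = \sqrt{2} \sqrt{9} + 185 = \sqrt{2} \cdot 3 + 185 = 3 \sqrt{2} + 185 = 185 + 3 \sqrt{2}$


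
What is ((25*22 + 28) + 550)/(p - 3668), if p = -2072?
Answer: -282/1435 ≈ -0.19652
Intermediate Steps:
((25*22 + 28) + 550)/(p - 3668) = ((25*22 + 28) + 550)/(-2072 - 3668) = ((550 + 28) + 550)/(-5740) = (578 + 550)*(-1/5740) = 1128*(-1/5740) = -282/1435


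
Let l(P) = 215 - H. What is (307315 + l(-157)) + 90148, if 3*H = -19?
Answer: 1193053/3 ≈ 3.9768e+5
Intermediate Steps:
H = -19/3 (H = (⅓)*(-19) = -19/3 ≈ -6.3333)
l(P) = 664/3 (l(P) = 215 - 1*(-19/3) = 215 + 19/3 = 664/3)
(307315 + l(-157)) + 90148 = (307315 + 664/3) + 90148 = 922609/3 + 90148 = 1193053/3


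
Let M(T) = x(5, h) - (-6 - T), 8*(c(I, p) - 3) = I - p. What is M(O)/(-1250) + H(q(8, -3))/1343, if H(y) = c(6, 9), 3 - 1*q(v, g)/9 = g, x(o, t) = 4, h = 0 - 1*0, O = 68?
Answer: -405891/6715000 ≈ -0.060445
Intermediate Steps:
h = 0 (h = 0 + 0 = 0)
q(v, g) = 27 - 9*g
c(I, p) = 3 - p/8 + I/8 (c(I, p) = 3 + (I - p)/8 = 3 + (-p/8 + I/8) = 3 - p/8 + I/8)
H(y) = 21/8 (H(y) = 3 - 1/8*9 + (1/8)*6 = 3 - 9/8 + 3/4 = 21/8)
M(T) = 10 + T (M(T) = 4 - (-6 - T) = 4 + (6 + T) = 10 + T)
M(O)/(-1250) + H(q(8, -3))/1343 = (10 + 68)/(-1250) + (21/8)/1343 = 78*(-1/1250) + (21/8)*(1/1343) = -39/625 + 21/10744 = -405891/6715000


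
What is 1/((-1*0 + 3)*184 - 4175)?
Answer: -1/3623 ≈ -0.00027601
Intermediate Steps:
1/((-1*0 + 3)*184 - 4175) = 1/((0 + 3)*184 - 4175) = 1/(3*184 - 4175) = 1/(552 - 4175) = 1/(-3623) = -1/3623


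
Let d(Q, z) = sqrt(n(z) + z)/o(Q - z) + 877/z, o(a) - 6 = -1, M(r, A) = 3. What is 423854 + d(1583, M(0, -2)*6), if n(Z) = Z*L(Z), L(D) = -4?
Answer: 7630249/18 + 3*I*sqrt(6)/5 ≈ 4.239e+5 + 1.4697*I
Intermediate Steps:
n(Z) = -4*Z (n(Z) = Z*(-4) = -4*Z)
o(a) = 5 (o(a) = 6 - 1 = 5)
d(Q, z) = 877/z + sqrt(3)*sqrt(-z)/5 (d(Q, z) = sqrt(-4*z + z)/5 + 877/z = sqrt(-3*z)*(1/5) + 877/z = (sqrt(3)*sqrt(-z))*(1/5) + 877/z = sqrt(3)*sqrt(-z)/5 + 877/z = 877/z + sqrt(3)*sqrt(-z)/5)
423854 + d(1583, M(0, -2)*6) = 423854 + (4385 - sqrt(3)*(-3*6)**(3/2))/(5*((3*6))) = 423854 + (1/5)*(4385 - sqrt(3)*(-1*18)**(3/2))/18 = 423854 + (1/5)*(1/18)*(4385 - sqrt(3)*(-18)**(3/2)) = 423854 + (1/5)*(1/18)*(4385 - sqrt(3)*(-54*I*sqrt(2))) = 423854 + (1/5)*(1/18)*(4385 + 54*I*sqrt(6)) = 423854 + (877/18 + 3*I*sqrt(6)/5) = 7630249/18 + 3*I*sqrt(6)/5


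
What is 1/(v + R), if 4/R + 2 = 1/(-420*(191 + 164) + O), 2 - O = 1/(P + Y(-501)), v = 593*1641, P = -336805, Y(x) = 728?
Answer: 100217153167/97522414136164691 ≈ 1.0276e-6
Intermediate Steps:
v = 973113
O = 672155/336077 (O = 2 - 1/(-336805 + 728) = 2 - 1/(-336077) = 2 - 1*(-1/336077) = 2 + 1/336077 = 672155/336077 ≈ 2.0000)
R = -200433634180/100217153167 (R = 4/(-2 + 1/(-420*(191 + 164) + 672155/336077)) = 4/(-2 + 1/(-420*355 + 672155/336077)) = 4/(-2 + 1/(-149100 + 672155/336077)) = 4/(-2 + 1/(-50108408545/336077)) = 4/(-2 - 336077/50108408545) = 4/(-100217153167/50108408545) = 4*(-50108408545/100217153167) = -200433634180/100217153167 ≈ -2.0000)
1/(v + R) = 1/(973113 - 200433634180/100217153167) = 1/(97522414136164691/100217153167) = 100217153167/97522414136164691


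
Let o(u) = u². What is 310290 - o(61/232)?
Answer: 16701045239/53824 ≈ 3.1029e+5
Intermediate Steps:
310290 - o(61/232) = 310290 - (61/232)² = 310290 - 1*3721/53824 = 310290 - 3721/53824 = 16701045239/53824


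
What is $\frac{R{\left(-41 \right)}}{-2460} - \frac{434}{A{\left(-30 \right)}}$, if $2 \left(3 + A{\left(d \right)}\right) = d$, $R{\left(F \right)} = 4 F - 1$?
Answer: $\frac{35687}{1476} \approx 24.178$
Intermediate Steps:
$R{\left(F \right)} = -1 + 4 F$
$A{\left(d \right)} = -3 + \frac{d}{2}$
$\frac{R{\left(-41 \right)}}{-2460} - \frac{434}{A{\left(-30 \right)}} = \frac{-1 + 4 \left(-41\right)}{-2460} - \frac{434}{-3 + \frac{1}{2} \left(-30\right)} = \left(-1 - 164\right) \left(- \frac{1}{2460}\right) - \frac{434}{-3 - 15} = \left(-165\right) \left(- \frac{1}{2460}\right) - \frac{434}{-18} = \frac{11}{164} - - \frac{217}{9} = \frac{11}{164} + \frac{217}{9} = \frac{35687}{1476}$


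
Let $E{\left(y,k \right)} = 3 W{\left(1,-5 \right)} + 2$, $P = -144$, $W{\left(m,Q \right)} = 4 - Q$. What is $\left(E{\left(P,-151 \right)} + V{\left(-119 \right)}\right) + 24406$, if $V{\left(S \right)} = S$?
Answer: $24316$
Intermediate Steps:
$E{\left(y,k \right)} = 29$ ($E{\left(y,k \right)} = 3 \left(4 - -5\right) + 2 = 3 \left(4 + 5\right) + 2 = 3 \cdot 9 + 2 = 27 + 2 = 29$)
$\left(E{\left(P,-151 \right)} + V{\left(-119 \right)}\right) + 24406 = \left(29 - 119\right) + 24406 = -90 + 24406 = 24316$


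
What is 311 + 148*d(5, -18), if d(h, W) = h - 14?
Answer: -1021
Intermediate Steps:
d(h, W) = -14 + h
311 + 148*d(5, -18) = 311 + 148*(-14 + 5) = 311 + 148*(-9) = 311 - 1332 = -1021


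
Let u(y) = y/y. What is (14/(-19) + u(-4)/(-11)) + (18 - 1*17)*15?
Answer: 2962/209 ≈ 14.172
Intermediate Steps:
u(y) = 1
(14/(-19) + u(-4)/(-11)) + (18 - 1*17)*15 = (14/(-19) + 1/(-11)) + (18 - 1*17)*15 = (14*(-1/19) + 1*(-1/11)) + (18 - 17)*15 = (-14/19 - 1/11) + 1*15 = -173/209 + 15 = 2962/209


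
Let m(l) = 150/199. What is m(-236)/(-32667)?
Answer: -50/2166911 ≈ -2.3074e-5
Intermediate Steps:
m(l) = 150/199 (m(l) = 150*(1/199) = 150/199)
m(-236)/(-32667) = (150/199)/(-32667) = (150/199)*(-1/32667) = -50/2166911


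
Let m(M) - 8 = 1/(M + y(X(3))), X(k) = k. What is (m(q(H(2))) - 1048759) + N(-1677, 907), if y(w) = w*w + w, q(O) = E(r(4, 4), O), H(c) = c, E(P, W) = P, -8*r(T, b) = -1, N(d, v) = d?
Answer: -101891508/97 ≈ -1.0504e+6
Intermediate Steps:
r(T, b) = ⅛ (r(T, b) = -⅛*(-1) = ⅛)
q(O) = ⅛
y(w) = w + w² (y(w) = w² + w = w + w²)
m(M) = 8 + 1/(12 + M) (m(M) = 8 + 1/(M + 3*(1 + 3)) = 8 + 1/(M + 3*4) = 8 + 1/(M + 12) = 8 + 1/(12 + M))
(m(q(H(2))) - 1048759) + N(-1677, 907) = ((97 + 8*(⅛))/(12 + ⅛) - 1048759) - 1677 = ((97 + 1)/(97/8) - 1048759) - 1677 = ((8/97)*98 - 1048759) - 1677 = (784/97 - 1048759) - 1677 = -101728839/97 - 1677 = -101891508/97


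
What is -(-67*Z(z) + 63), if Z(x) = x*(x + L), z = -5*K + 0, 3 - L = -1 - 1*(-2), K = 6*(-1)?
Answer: 64257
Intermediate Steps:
K = -6
L = 2 (L = 3 - (-1 - 1*(-2)) = 3 - (-1 + 2) = 3 - 1*1 = 3 - 1 = 2)
z = 30 (z = -5*(-6) + 0 = 30 + 0 = 30)
Z(x) = x*(2 + x) (Z(x) = x*(x + 2) = x*(2 + x))
-(-67*Z(z) + 63) = -(-2010*(2 + 30) + 63) = -(-2010*32 + 63) = -(-67*960 + 63) = -(-64320 + 63) = -1*(-64257) = 64257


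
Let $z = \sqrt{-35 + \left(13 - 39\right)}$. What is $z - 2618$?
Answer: $-2618 + i \sqrt{61} \approx -2618.0 + 7.8102 i$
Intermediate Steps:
$z = i \sqrt{61}$ ($z = \sqrt{-35 + \left(13 - 39\right)} = \sqrt{-35 - 26} = \sqrt{-61} = i \sqrt{61} \approx 7.8102 i$)
$z - 2618 = i \sqrt{61} - 2618 = -2618 + i \sqrt{61}$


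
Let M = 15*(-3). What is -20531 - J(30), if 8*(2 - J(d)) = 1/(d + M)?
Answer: -2463961/120 ≈ -20533.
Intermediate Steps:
M = -45
J(d) = 2 - 1/(8*(-45 + d)) (J(d) = 2 - 1/(8*(d - 45)) = 2 - 1/(8*(-45 + d)))
-20531 - J(30) = -20531 - (-721 + 16*30)/(8*(-45 + 30)) = -20531 - (-721 + 480)/(8*(-15)) = -20531 - (-1)*(-241)/(8*15) = -20531 - 1*241/120 = -20531 - 241/120 = -2463961/120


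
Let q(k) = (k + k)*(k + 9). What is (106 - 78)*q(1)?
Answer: 560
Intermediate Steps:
q(k) = 2*k*(9 + k) (q(k) = (2*k)*(9 + k) = 2*k*(9 + k))
(106 - 78)*q(1) = (106 - 78)*(2*1*(9 + 1)) = 28*(2*1*10) = 28*20 = 560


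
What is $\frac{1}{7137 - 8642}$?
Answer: $- \frac{1}{1505} \approx -0.00066445$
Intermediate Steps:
$\frac{1}{7137 - 8642} = \frac{1}{-1505} = - \frac{1}{1505}$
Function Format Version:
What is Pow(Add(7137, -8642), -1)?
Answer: Rational(-1, 1505) ≈ -0.00066445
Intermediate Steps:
Pow(Add(7137, -8642), -1) = Pow(-1505, -1) = Rational(-1, 1505)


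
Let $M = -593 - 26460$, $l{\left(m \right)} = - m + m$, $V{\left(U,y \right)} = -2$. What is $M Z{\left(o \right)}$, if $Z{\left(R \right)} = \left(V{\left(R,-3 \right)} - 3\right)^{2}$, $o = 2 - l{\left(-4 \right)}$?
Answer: $-676325$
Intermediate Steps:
$l{\left(m \right)} = 0$
$o = 2$ ($o = 2 - 0 = 2 + 0 = 2$)
$M = -27053$ ($M = -593 - 26460 = -27053$)
$Z{\left(R \right)} = 25$ ($Z{\left(R \right)} = \left(-2 - 3\right)^{2} = \left(-5\right)^{2} = 25$)
$M Z{\left(o \right)} = \left(-27053\right) 25 = -676325$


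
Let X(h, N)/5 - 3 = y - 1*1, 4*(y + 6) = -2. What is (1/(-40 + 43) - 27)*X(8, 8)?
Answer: 600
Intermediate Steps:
y = -13/2 (y = -6 + (1/4)*(-2) = -6 - 1/2 = -13/2 ≈ -6.5000)
X(h, N) = -45/2 (X(h, N) = 15 + 5*(-13/2 - 1*1) = 15 + 5*(-13/2 - 1) = 15 + 5*(-15/2) = 15 - 75/2 = -45/2)
(1/(-40 + 43) - 27)*X(8, 8) = (1/(-40 + 43) - 27)*(-45/2) = (1/3 - 27)*(-45/2) = -80/3*(-45/2) = 600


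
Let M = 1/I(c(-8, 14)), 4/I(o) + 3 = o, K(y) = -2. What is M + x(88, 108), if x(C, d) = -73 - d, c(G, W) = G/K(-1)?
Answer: -723/4 ≈ -180.75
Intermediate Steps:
c(G, W) = -G/2 (c(G, W) = G/(-2) = G*(-1/2) = -G/2)
I(o) = 4/(-3 + o)
M = 1/4 (M = 1/(4/(-3 - 1/2*(-8))) = 1/(4/(-3 + 4)) = 1/(4/1) = 1/(4*1) = 1/4 ≈ 0.25000)
M + x(88, 108) = 1/4 + (-73 - 1*108) = 1/4 + (-73 - 108) = 1/4 - 181 = -723/4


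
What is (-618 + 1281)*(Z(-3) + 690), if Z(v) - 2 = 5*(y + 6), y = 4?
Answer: 491946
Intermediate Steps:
Z(v) = 52 (Z(v) = 2 + 5*(4 + 6) = 2 + 5*10 = 2 + 50 = 52)
(-618 + 1281)*(Z(-3) + 690) = (-618 + 1281)*(52 + 690) = 663*742 = 491946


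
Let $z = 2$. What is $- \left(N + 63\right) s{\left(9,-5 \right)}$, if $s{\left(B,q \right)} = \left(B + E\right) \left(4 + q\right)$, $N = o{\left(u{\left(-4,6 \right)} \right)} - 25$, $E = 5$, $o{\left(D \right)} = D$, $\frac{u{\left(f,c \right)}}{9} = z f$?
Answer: $-476$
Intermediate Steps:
$u{\left(f,c \right)} = 18 f$ ($u{\left(f,c \right)} = 9 \cdot 2 f = 18 f$)
$N = -97$ ($N = 18 \left(-4\right) - 25 = -72 - 25 = -97$)
$s{\left(B,q \right)} = \left(4 + q\right) \left(5 + B\right)$ ($s{\left(B,q \right)} = \left(B + 5\right) \left(4 + q\right) = \left(5 + B\right) \left(4 + q\right) = \left(4 + q\right) \left(5 + B\right)$)
$- \left(N + 63\right) s{\left(9,-5 \right)} = - \left(-97 + 63\right) \left(20 + 4 \cdot 9 + 5 \left(-5\right) + 9 \left(-5\right)\right) = - \left(-34\right) \left(20 + 36 - 25 - 45\right) = - \left(-34\right) \left(-14\right) = \left(-1\right) 476 = -476$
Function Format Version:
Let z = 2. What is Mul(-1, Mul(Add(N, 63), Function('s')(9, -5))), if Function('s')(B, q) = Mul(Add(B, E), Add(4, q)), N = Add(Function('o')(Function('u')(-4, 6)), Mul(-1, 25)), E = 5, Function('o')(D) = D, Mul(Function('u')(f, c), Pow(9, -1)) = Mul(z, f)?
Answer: -476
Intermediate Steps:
Function('u')(f, c) = Mul(18, f) (Function('u')(f, c) = Mul(9, Mul(2, f)) = Mul(18, f))
N = -97 (N = Add(Mul(18, -4), Mul(-1, 25)) = Add(-72, -25) = -97)
Function('s')(B, q) = Mul(Add(4, q), Add(5, B)) (Function('s')(B, q) = Mul(Add(B, 5), Add(4, q)) = Mul(Add(5, B), Add(4, q)) = Mul(Add(4, q), Add(5, B)))
Mul(-1, Mul(Add(N, 63), Function('s')(9, -5))) = Mul(-1, Mul(Add(-97, 63), Add(20, Mul(4, 9), Mul(5, -5), Mul(9, -5)))) = Mul(-1, Mul(-34, Add(20, 36, -25, -45))) = Mul(-1, Mul(-34, -14)) = Mul(-1, 476) = -476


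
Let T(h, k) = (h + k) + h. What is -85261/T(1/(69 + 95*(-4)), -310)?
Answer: 26516171/96412 ≈ 275.03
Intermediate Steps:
T(h, k) = k + 2*h
-85261/T(1/(69 + 95*(-4)), -310) = -85261/(-310 + 2/(69 + 95*(-4))) = -85261/(-310 + 2/(69 - 380)) = -85261/(-310 + 2/(-311)) = -85261/(-310 + 2*(-1/311)) = -85261/(-310 - 2/311) = -85261/(-96412/311) = -85261*(-311/96412) = 26516171/96412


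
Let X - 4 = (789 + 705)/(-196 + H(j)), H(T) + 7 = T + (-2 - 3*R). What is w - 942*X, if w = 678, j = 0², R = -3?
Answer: 200427/49 ≈ 4090.3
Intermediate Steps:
j = 0
H(T) = T (H(T) = -7 + (T + (-2 - 3*(-3))) = -7 + (T + (-2 + 9)) = -7 + (T + 7) = -7 + (7 + T) = T)
X = -355/98 (X = 4 + (789 + 705)/(-196 + 0) = 4 + 1494/(-196) = 4 + 1494*(-1/196) = 4 - 747/98 = -355/98 ≈ -3.6224)
w - 942*X = 678 - 942*(-355/98) = 678 + 167205/49 = 200427/49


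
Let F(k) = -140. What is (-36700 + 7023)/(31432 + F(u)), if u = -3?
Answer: -29677/31292 ≈ -0.94839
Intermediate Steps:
(-36700 + 7023)/(31432 + F(u)) = (-36700 + 7023)/(31432 - 140) = -29677/31292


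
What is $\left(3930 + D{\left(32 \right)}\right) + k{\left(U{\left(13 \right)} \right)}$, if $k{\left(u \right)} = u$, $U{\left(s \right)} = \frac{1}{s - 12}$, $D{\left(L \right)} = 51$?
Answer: $3982$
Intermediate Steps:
$U{\left(s \right)} = \frac{1}{-12 + s}$
$\left(3930 + D{\left(32 \right)}\right) + k{\left(U{\left(13 \right)} \right)} = \left(3930 + 51\right) + \frac{1}{-12 + 13} = 3981 + 1^{-1} = 3981 + 1 = 3982$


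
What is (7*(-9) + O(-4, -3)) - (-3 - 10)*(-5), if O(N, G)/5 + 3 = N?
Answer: -163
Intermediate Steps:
O(N, G) = -15 + 5*N
(7*(-9) + O(-4, -3)) - (-3 - 10)*(-5) = (7*(-9) + (-15 + 5*(-4))) - (-3 - 10)*(-5) = (-63 + (-15 - 20)) - (-13)*(-5) = (-63 - 35) - 1*65 = -98 - 65 = -163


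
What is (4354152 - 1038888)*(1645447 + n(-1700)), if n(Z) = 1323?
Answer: 5459477297280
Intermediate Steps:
(4354152 - 1038888)*(1645447 + n(-1700)) = (4354152 - 1038888)*(1645447 + 1323) = 3315264*1646770 = 5459477297280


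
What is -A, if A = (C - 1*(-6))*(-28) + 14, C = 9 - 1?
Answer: 378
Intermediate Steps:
C = 8
A = -378 (A = (8 - 1*(-6))*(-28) + 14 = (8 + 6)*(-28) + 14 = 14*(-28) + 14 = -392 + 14 = -378)
-A = -1*(-378) = 378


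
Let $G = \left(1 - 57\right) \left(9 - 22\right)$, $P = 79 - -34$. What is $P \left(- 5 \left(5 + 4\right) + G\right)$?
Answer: $77179$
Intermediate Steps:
$P = 113$ ($P = 79 + 34 = 113$)
$G = 728$ ($G = \left(-56\right) \left(-13\right) = 728$)
$P \left(- 5 \left(5 + 4\right) + G\right) = 113 \left(- 5 \left(5 + 4\right) + 728\right) = 113 \left(\left(-5\right) 9 + 728\right) = 113 \left(-45 + 728\right) = 113 \cdot 683 = 77179$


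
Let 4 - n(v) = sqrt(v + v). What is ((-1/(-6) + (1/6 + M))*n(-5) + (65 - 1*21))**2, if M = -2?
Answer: 1366 + 1120*I*sqrt(10)/9 ≈ 1366.0 + 393.53*I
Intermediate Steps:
n(v) = 4 - sqrt(2)*sqrt(v) (n(v) = 4 - sqrt(v + v) = 4 - sqrt(2*v) = 4 - sqrt(2)*sqrt(v))
((-1/(-6) + (1/6 + M))*n(-5) + (65 - 1*21))**2 = ((-1/(-6) + (1/6 - 2))*(4 - sqrt(2)*sqrt(-5)) + (65 - 1*21))**2 = ((-1*(-1/6) + (1/6 - 2))*(4 - sqrt(2)*I*sqrt(5)) + (65 - 21))**2 = ((1/6 - 11/6)*(4 - I*sqrt(10)) + 44)**2 = (-5*(4 - I*sqrt(10))/3 + 44)**2 = ((-20/3 + 5*I*sqrt(10)/3) + 44)**2 = (112/3 + 5*I*sqrt(10)/3)**2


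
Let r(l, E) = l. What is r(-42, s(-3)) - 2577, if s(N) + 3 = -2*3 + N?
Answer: -2619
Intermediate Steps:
s(N) = -9 + N (s(N) = -3 + (-2*3 + N) = -3 + (-6 + N) = -9 + N)
r(-42, s(-3)) - 2577 = -42 - 2577 = -2619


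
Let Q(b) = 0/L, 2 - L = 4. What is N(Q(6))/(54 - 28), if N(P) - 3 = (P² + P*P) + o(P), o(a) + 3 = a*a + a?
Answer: 0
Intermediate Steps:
L = -2 (L = 2 - 1*4 = 2 - 4 = -2)
o(a) = -3 + a + a² (o(a) = -3 + (a*a + a) = -3 + (a² + a) = -3 + (a + a²) = -3 + a + a²)
Q(b) = 0 (Q(b) = 0/(-2) = 0*(-½) = 0)
N(P) = P + 3*P² (N(P) = 3 + ((P² + P*P) + (-3 + P + P²)) = 3 + ((P² + P²) + (-3 + P + P²)) = 3 + (2*P² + (-3 + P + P²)) = 3 + (-3 + P + 3*P²) = P + 3*P²)
N(Q(6))/(54 - 28) = (0*(1 + 3*0))/(54 - 28) = (0*(1 + 0))/26 = (0*1)/26 = (1/26)*0 = 0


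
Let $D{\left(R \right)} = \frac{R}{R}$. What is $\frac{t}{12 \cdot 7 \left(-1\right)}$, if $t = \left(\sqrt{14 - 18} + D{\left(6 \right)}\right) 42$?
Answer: $- \frac{1}{2} - i \approx -0.5 - 1.0 i$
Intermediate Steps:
$D{\left(R \right)} = 1$
$t = 42 + 84 i$ ($t = \left(\sqrt{14 - 18} + 1\right) 42 = \left(\sqrt{-4} + 1\right) 42 = \left(2 i + 1\right) 42 = \left(1 + 2 i\right) 42 = 42 + 84 i \approx 42.0 + 84.0 i$)
$\frac{t}{12 \cdot 7 \left(-1\right)} = \frac{42 + 84 i}{12 \cdot 7 \left(-1\right)} = \frac{42 + 84 i}{84 \left(-1\right)} = \frac{42 + 84 i}{-84} = \left(42 + 84 i\right) \left(- \frac{1}{84}\right) = - \frac{1}{2} - i$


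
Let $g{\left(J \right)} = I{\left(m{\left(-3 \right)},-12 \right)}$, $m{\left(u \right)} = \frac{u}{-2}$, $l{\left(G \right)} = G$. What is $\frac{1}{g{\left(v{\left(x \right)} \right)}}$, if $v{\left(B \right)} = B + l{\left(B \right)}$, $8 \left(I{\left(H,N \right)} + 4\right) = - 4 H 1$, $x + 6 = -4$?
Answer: $- \frac{4}{19} \approx -0.21053$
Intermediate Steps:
$x = -10$ ($x = -6 - 4 = -10$)
$m{\left(u \right)} = - \frac{u}{2}$ ($m{\left(u \right)} = u \left(- \frac{1}{2}\right) = - \frac{u}{2}$)
$I{\left(H,N \right)} = -4 - \frac{H}{2}$ ($I{\left(H,N \right)} = -4 + \frac{- 4 H 1}{8} = -4 + \frac{\left(-4\right) H}{8} = -4 - \frac{H}{2}$)
$v{\left(B \right)} = 2 B$ ($v{\left(B \right)} = B + B = 2 B$)
$g{\left(J \right)} = - \frac{19}{4}$ ($g{\left(J \right)} = -4 - \frac{\left(- \frac{1}{2}\right) \left(-3\right)}{2} = -4 - \frac{3}{4} = - \frac{19}{4}$)
$\frac{1}{g{\left(v{\left(x \right)} \right)}} = \frac{1}{- \frac{19}{4}} = - \frac{4}{19}$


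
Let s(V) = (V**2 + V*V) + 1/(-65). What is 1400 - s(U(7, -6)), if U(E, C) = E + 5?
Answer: 72281/65 ≈ 1112.0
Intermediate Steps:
U(E, C) = 5 + E
s(V) = -1/65 + 2*V**2 (s(V) = (V**2 + V**2) - 1/65 = 2*V**2 - 1/65 = -1/65 + 2*V**2)
1400 - s(U(7, -6)) = 1400 - (-1/65 + 2*(5 + 7)**2) = 1400 - (-1/65 + 2*12**2) = 1400 - (-1/65 + 2*144) = 1400 - (-1/65 + 288) = 1400 - 1*18719/65 = 1400 - 18719/65 = 72281/65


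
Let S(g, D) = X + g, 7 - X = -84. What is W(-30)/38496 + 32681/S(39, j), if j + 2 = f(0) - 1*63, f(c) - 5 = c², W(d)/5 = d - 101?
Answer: 629001313/2502240 ≈ 251.38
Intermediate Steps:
W(d) = -505 + 5*d (W(d) = 5*(d - 101) = 5*(-101 + d) = -505 + 5*d)
X = 91 (X = 7 - 1*(-84) = 7 + 84 = 91)
f(c) = 5 + c²
j = -60 (j = -2 + ((5 + 0²) - 1*63) = -2 + ((5 + 0) - 63) = -2 + (5 - 63) = -2 - 58 = -60)
S(g, D) = 91 + g
W(-30)/38496 + 32681/S(39, j) = (-505 + 5*(-30))/38496 + 32681/(91 + 39) = (-505 - 150)*(1/38496) + 32681/130 = -655*1/38496 + 32681*(1/130) = -655/38496 + 32681/130 = 629001313/2502240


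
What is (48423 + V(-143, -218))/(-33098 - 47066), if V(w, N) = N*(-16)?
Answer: -51911/80164 ≈ -0.64756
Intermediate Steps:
V(w, N) = -16*N
(48423 + V(-143, -218))/(-33098 - 47066) = (48423 - 16*(-218))/(-33098 - 47066) = (48423 + 3488)/(-80164) = 51911*(-1/80164) = -51911/80164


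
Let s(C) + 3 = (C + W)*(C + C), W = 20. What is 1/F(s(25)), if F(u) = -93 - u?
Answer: -1/2340 ≈ -0.00042735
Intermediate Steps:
s(C) = -3 + 2*C*(20 + C) (s(C) = -3 + (C + 20)*(C + C) = -3 + (20 + C)*(2*C) = -3 + 2*C*(20 + C))
1/F(s(25)) = 1/(-93 - (-3 + 2*25² + 40*25)) = 1/(-93 - (-3 + 2*625 + 1000)) = 1/(-93 - (-3 + 1250 + 1000)) = 1/(-93 - 1*2247) = 1/(-93 - 2247) = 1/(-2340) = -1/2340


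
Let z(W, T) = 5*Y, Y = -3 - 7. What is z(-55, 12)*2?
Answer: -100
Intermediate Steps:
Y = -10
z(W, T) = -50 (z(W, T) = 5*(-10) = -50)
z(-55, 12)*2 = -50*2 = -100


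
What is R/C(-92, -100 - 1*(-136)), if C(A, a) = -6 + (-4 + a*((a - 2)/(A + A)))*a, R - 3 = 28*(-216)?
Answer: 46345/2986 ≈ 15.521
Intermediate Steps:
R = -6045 (R = 3 + 28*(-216) = 3 - 6048 = -6045)
C(A, a) = -6 + a*(-4 + a*(-2 + a)/(2*A)) (C(A, a) = -6 + (-4 + a*((-2 + a)/((2*A))))*a = -6 + (-4 + a*((-2 + a)*(1/(2*A))))*a = -6 + (-4 + a*((-2 + a)/(2*A)))*a = -6 + (-4 + a*(-2 + a)/(2*A))*a = -6 + a*(-4 + a*(-2 + a)/(2*A)))
R/C(-92, -100 - 1*(-136)) = -6045/(-6 - 4*(-100 - 1*(-136)) + (1/2)*(-100 - 1*(-136))**3/(-92) - 1*(-100 - 1*(-136))**2/(-92)) = -6045/(-6 - 4*(-100 + 136) + (1/2)*(-1/92)*(-100 + 136)**3 - 1*(-1/92)*(-100 + 136)**2) = -6045/(-6 - 4*36 + (1/2)*(-1/92)*36**3 - 1*(-1/92)*36**2) = -6045/(-6 - 144 + (1/2)*(-1/92)*46656 - 1*(-1/92)*1296) = -6045/(-6 - 144 - 5832/23 + 324/23) = -6045/(-8958/23) = -6045*(-23/8958) = 46345/2986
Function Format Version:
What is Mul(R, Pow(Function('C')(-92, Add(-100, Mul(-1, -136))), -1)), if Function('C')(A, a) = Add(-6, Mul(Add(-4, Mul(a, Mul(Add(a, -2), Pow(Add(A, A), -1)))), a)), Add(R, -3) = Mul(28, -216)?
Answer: Rational(46345, 2986) ≈ 15.521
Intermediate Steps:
R = -6045 (R = Add(3, Mul(28, -216)) = Add(3, -6048) = -6045)
Function('C')(A, a) = Add(-6, Mul(a, Add(-4, Mul(Rational(1, 2), a, Pow(A, -1), Add(-2, a))))) (Function('C')(A, a) = Add(-6, Mul(Add(-4, Mul(a, Mul(Add(-2, a), Pow(Mul(2, A), -1)))), a)) = Add(-6, Mul(Add(-4, Mul(a, Mul(Add(-2, a), Mul(Rational(1, 2), Pow(A, -1))))), a)) = Add(-6, Mul(Add(-4, Mul(a, Mul(Rational(1, 2), Pow(A, -1), Add(-2, a)))), a)) = Add(-6, Mul(Add(-4, Mul(Rational(1, 2), a, Pow(A, -1), Add(-2, a))), a)) = Add(-6, Mul(a, Add(-4, Mul(Rational(1, 2), a, Pow(A, -1), Add(-2, a))))))
Mul(R, Pow(Function('C')(-92, Add(-100, Mul(-1, -136))), -1)) = Mul(-6045, Pow(Add(-6, Mul(-4, Add(-100, Mul(-1, -136))), Mul(Rational(1, 2), Pow(-92, -1), Pow(Add(-100, Mul(-1, -136)), 3)), Mul(-1, Pow(-92, -1), Pow(Add(-100, Mul(-1, -136)), 2))), -1)) = Mul(-6045, Pow(Add(-6, Mul(-4, Add(-100, 136)), Mul(Rational(1, 2), Rational(-1, 92), Pow(Add(-100, 136), 3)), Mul(-1, Rational(-1, 92), Pow(Add(-100, 136), 2))), -1)) = Mul(-6045, Pow(Add(-6, Mul(-4, 36), Mul(Rational(1, 2), Rational(-1, 92), Pow(36, 3)), Mul(-1, Rational(-1, 92), Pow(36, 2))), -1)) = Mul(-6045, Pow(Add(-6, -144, Mul(Rational(1, 2), Rational(-1, 92), 46656), Mul(-1, Rational(-1, 92), 1296)), -1)) = Mul(-6045, Pow(Add(-6, -144, Rational(-5832, 23), Rational(324, 23)), -1)) = Mul(-6045, Pow(Rational(-8958, 23), -1)) = Mul(-6045, Rational(-23, 8958)) = Rational(46345, 2986)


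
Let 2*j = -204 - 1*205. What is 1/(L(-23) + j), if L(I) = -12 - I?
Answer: -2/387 ≈ -0.0051680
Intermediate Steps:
j = -409/2 (j = (-204 - 1*205)/2 = (-204 - 205)/2 = (1/2)*(-409) = -409/2 ≈ -204.50)
1/(L(-23) + j) = 1/((-12 - 1*(-23)) - 409/2) = 1/((-12 + 23) - 409/2) = 1/(11 - 409/2) = 1/(-387/2) = -2/387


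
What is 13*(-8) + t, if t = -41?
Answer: -145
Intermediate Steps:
13*(-8) + t = 13*(-8) - 41 = -104 - 41 = -145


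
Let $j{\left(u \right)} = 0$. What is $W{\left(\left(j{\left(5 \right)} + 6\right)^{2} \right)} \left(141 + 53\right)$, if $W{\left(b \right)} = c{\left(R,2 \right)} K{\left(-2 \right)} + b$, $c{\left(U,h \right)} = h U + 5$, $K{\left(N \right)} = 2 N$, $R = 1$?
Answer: $1552$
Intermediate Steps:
$c{\left(U,h \right)} = 5 + U h$ ($c{\left(U,h \right)} = U h + 5 = 5 + U h$)
$W{\left(b \right)} = -28 + b$ ($W{\left(b \right)} = \left(5 + 1 \cdot 2\right) 2 \left(-2\right) + b = \left(5 + 2\right) \left(-4\right) + b = 7 \left(-4\right) + b = -28 + b$)
$W{\left(\left(j{\left(5 \right)} + 6\right)^{2} \right)} \left(141 + 53\right) = \left(-28 + \left(0 + 6\right)^{2}\right) \left(141 + 53\right) = \left(-28 + 6^{2}\right) 194 = \left(-28 + 36\right) 194 = 8 \cdot 194 = 1552$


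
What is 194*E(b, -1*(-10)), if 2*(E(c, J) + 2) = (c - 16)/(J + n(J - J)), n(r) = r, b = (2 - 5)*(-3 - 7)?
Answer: -1261/5 ≈ -252.20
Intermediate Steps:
b = 30 (b = -3*(-10) = 30)
E(c, J) = -2 + (-16 + c)/(2*J) (E(c, J) = -2 + ((c - 16)/(J + (J - J)))/2 = -2 + ((-16 + c)/(J + 0))/2 = -2 + ((-16 + c)/J)/2 = -2 + (-16 + c)/(2*J))
194*E(b, -1*(-10)) = 194*((-16 + 30 - (-4)*(-10))/(2*((-1*(-10))))) = 194*((1/2)*(-16 + 30 - 4*10)/10) = 194*((1/2)*(1/10)*(-16 + 30 - 40)) = 194*((1/2)*(1/10)*(-26)) = 194*(-13/10) = -1261/5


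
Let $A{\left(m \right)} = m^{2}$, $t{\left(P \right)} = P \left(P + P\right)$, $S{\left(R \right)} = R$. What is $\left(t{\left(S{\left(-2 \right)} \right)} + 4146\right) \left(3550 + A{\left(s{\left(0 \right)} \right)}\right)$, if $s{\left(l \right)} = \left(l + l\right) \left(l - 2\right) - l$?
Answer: $14746700$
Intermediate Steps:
$t{\left(P \right)} = 2 P^{2}$ ($t{\left(P \right)} = P 2 P = 2 P^{2}$)
$s{\left(l \right)} = - l + 2 l \left(-2 + l\right)$ ($s{\left(l \right)} = 2 l \left(-2 + l\right) - l = - l + 2 l \left(-2 + l\right)$)
$\left(t{\left(S{\left(-2 \right)} \right)} + 4146\right) \left(3550 + A{\left(s{\left(0 \right)} \right)}\right) = \left(2 \left(-2\right)^{2} + 4146\right) \left(3550 + \left(0 \left(-5 + 2 \cdot 0\right)\right)^{2}\right) = \left(2 \cdot 4 + 4146\right) \left(3550 + \left(0 \left(-5 + 0\right)\right)^{2}\right) = \left(8 + 4146\right) \left(3550 + \left(0 \left(-5\right)\right)^{2}\right) = 4154 \left(3550 + 0^{2}\right) = 4154 \left(3550 + 0\right) = 4154 \cdot 3550 = 14746700$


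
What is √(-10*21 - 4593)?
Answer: I*√4803 ≈ 69.304*I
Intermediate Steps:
√(-10*21 - 4593) = √(-210 - 4593) = √(-4803) = I*√4803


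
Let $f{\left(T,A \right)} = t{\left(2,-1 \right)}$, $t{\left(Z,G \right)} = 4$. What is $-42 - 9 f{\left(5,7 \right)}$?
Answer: $-78$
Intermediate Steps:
$f{\left(T,A \right)} = 4$
$-42 - 9 f{\left(5,7 \right)} = -42 - 36 = -78$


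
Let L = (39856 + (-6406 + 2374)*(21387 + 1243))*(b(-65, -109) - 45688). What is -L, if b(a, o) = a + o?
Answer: -4182811790048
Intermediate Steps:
L = 4182811790048 (L = (39856 + (-6406 + 2374)*(21387 + 1243))*((-65 - 109) - 45688) = (39856 - 4032*22630)*(-174 - 45688) = (39856 - 91244160)*(-45862) = -91204304*(-45862) = 4182811790048)
-L = -1*4182811790048 = -4182811790048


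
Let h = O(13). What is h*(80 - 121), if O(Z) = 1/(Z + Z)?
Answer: -41/26 ≈ -1.5769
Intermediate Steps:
O(Z) = 1/(2*Z)
h = 1/26 (h = (½)/13 = (½)*(1/13) = 1/26 ≈ 0.038462)
h*(80 - 121) = (80 - 121)/26 = (1/26)*(-41) = -41/26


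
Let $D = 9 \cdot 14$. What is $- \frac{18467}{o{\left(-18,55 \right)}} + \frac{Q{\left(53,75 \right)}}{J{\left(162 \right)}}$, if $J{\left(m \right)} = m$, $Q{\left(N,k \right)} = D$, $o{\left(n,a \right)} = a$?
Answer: $- \frac{165818}{495} \approx -334.99$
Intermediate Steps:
$D = 126$
$Q{\left(N,k \right)} = 126$
$- \frac{18467}{o{\left(-18,55 \right)}} + \frac{Q{\left(53,75 \right)}}{J{\left(162 \right)}} = - \frac{18467}{55} + \frac{126}{162} = \left(-18467\right) \frac{1}{55} + 126 \cdot \frac{1}{162} = - \frac{18467}{55} + \frac{7}{9} = - \frac{165818}{495}$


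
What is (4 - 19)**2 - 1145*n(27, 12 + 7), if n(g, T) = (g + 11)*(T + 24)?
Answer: -1870705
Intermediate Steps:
n(g, T) = (11 + g)*(24 + T)
(4 - 19)**2 - 1145*n(27, 12 + 7) = (4 - 19)**2 - 1145*(264 + 11*(12 + 7) + 24*27 + (12 + 7)*27) = (-15)**2 - 1145*(264 + 11*19 + 648 + 19*27) = 225 - 1145*(264 + 209 + 648 + 513) = 225 - 1145*1634 = 225 - 1870930 = -1870705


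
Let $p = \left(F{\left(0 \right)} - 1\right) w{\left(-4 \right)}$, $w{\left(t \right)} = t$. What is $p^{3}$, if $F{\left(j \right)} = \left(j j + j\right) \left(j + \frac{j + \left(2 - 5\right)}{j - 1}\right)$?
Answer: $64$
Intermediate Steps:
$F{\left(j \right)} = \left(j + j^{2}\right) \left(j + \frac{-3 + j}{-1 + j}\right)$ ($F{\left(j \right)} = \left(j^{2} + j\right) \left(j + \frac{j - 3}{-1 + j}\right) = \left(j + j^{2}\right) \left(j + \frac{-3 + j}{-1 + j}\right)$)
$p = 4$ ($p = \left(\frac{0 \left(-3 + 0^{2} + 0^{3} - 0\right)}{-1 + 0} - 1\right) \left(-4\right) = \left(\frac{0 \left(-3 + 0 + 0 + 0\right)}{-1} - 1\right) \left(-4\right) = \left(0 \left(-1\right) \left(-3\right) - 1\right) \left(-4\right) = \left(0 - 1\right) \left(-4\right) = \left(-1\right) \left(-4\right) = 4$)
$p^{3} = 4^{3} = 64$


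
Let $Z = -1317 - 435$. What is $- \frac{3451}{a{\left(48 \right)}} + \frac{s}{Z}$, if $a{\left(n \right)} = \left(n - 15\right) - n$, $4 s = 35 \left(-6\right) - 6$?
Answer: $\frac{1007827}{4380} \approx 230.1$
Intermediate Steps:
$Z = -1752$
$s = -54$ ($s = \frac{35 \left(-6\right) - 6}{4} = \frac{-210 - 6}{4} = \frac{1}{4} \left(-216\right) = -54$)
$a{\left(n \right)} = -15$ ($a{\left(n \right)} = \left(n - 15\right) - n = \left(-15 + n\right) - n = -15$)
$- \frac{3451}{a{\left(48 \right)}} + \frac{s}{Z} = - \frac{3451}{-15} - \frac{54}{-1752} = \left(-3451\right) \left(- \frac{1}{15}\right) - - \frac{9}{292} = \frac{3451}{15} + \frac{9}{292} = \frac{1007827}{4380}$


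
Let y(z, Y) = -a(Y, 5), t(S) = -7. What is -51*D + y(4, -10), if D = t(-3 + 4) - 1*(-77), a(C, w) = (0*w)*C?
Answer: -3570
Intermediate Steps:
a(C, w) = 0 (a(C, w) = 0*C = 0)
D = 70 (D = -7 - 1*(-77) = -7 + 77 = 70)
y(z, Y) = 0 (y(z, Y) = -1*0 = 0)
-51*D + y(4, -10) = -51*70 + 0 = -3570 + 0 = -3570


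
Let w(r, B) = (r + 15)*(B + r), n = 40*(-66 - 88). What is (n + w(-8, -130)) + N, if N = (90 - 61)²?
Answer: -6285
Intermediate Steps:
n = -6160 (n = 40*(-154) = -6160)
w(r, B) = (15 + r)*(B + r)
N = 841 (N = 29² = 841)
(n + w(-8, -130)) + N = (-6160 + ((-8)² + 15*(-130) + 15*(-8) - 130*(-8))) + 841 = (-6160 + (64 - 1950 - 120 + 1040)) + 841 = (-6160 - 966) + 841 = -7126 + 841 = -6285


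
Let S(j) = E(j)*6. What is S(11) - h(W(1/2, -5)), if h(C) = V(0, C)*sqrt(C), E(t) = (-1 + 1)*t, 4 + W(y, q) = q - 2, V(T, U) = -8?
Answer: 8*I*sqrt(11) ≈ 26.533*I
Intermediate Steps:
W(y, q) = -6 + q (W(y, q) = -4 + (q - 2) = -4 + (-2 + q) = -6 + q)
E(t) = 0 (E(t) = 0*t = 0)
S(j) = 0 (S(j) = 0*6 = 0)
h(C) = -8*sqrt(C)
S(11) - h(W(1/2, -5)) = 0 - (-8)*sqrt(-6 - 5) = 0 - (-8)*sqrt(-11) = 0 - (-8)*I*sqrt(11) = 0 + 8*I*sqrt(11) = 8*I*sqrt(11)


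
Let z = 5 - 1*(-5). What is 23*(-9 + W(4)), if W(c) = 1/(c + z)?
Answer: -2875/14 ≈ -205.36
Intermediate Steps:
z = 10 (z = 5 + 5 = 10)
W(c) = 1/(10 + c) (W(c) = 1/(c + 10) = 1/(10 + c))
23*(-9 + W(4)) = 23*(-9 + 1/(10 + 4)) = 23*(-9 + 1/14) = 23*(-125/14) = -2875/14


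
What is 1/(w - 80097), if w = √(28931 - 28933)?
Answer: -80097/6415529411 - I*√2/6415529411 ≈ -1.2485e-5 - 2.2044e-10*I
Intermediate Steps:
w = I*√2 (w = √(-2) = I*√2 ≈ 1.4142*I)
1/(w - 80097) = 1/(I*√2 - 80097) = 1/(-80097 + I*√2)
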